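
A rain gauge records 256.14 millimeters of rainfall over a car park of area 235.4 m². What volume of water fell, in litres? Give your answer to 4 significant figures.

1 mm over 1 m² is 1 L, so volume = 256.14 × 235.4 = 60295.356 L ≈ 60300 L.

60300 litres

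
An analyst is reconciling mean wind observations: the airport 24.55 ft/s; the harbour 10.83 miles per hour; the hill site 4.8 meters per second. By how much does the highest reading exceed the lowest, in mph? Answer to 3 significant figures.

6.00 mph

the airport: 24.55 ft/s = 16.7386 mph.
the hill site: 4.8 m/s = 10.7373 mph.
Spread: 16.7386 − 10.7373 = 6.00 mph.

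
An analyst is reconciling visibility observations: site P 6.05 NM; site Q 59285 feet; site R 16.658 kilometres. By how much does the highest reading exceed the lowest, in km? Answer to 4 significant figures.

site P: 6.05 nmi = 11.20460 km.
site Q: 59285 ft = 18.07007 km.
Spread: 18.07007 − 11.20460 = 6.865 km.

6.865 km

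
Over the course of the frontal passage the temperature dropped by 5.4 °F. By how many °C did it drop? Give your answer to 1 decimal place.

Converting a difference, only the 9/5 scale factor applies: Δ°C = 5.4 × 0.5556 = 3.0 °C.

3.0 °C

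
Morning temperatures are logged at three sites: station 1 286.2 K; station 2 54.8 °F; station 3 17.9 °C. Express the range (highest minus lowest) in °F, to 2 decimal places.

9.42 °F

station 1: 286.2 K = 13.050 °C.
station 2: 54.8 °F = 12.667 °C.
Spread: 17.900 − 12.667 = 5.233 °C = 9.42 °F.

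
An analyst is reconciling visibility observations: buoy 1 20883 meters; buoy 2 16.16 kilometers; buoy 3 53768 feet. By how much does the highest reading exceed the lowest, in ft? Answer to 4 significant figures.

15500 ft

buoy 1: 20883 m = 68513.78 ft.
buoy 2: 16.16 km = 53018.37 ft.
Spread: 68513.78 − 53018.37 = 15500 ft.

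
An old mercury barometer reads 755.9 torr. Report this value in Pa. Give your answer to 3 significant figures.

101000 Pa

1 mmHg = 133.322 Pa, so 755.9 × 133.322 = 101000 Pa.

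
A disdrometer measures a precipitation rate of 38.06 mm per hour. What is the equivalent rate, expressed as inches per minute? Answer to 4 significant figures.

38.06 mm/hour × 0.0393701 in/mm × 0.0166667 hour/minute = 0.02497 in/minute.

0.02497 in/minute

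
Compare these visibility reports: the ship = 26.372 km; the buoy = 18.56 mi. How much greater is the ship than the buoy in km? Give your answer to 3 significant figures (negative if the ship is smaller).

-3.50 km

the buoy: 18.56 SM = 29.8694 km.
Difference: 26.3720 − 29.8694 = -3.50 km.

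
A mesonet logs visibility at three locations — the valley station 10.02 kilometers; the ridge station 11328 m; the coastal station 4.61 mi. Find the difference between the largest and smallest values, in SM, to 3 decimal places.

the valley station: 10.02 km = 6.22614 SM.
the ridge station: 11328 m = 7.03889 SM.
Spread: 7.03889 − 4.61000 = 2.429 SM.

2.429 SM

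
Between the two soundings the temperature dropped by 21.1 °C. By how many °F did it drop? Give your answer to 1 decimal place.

38.0 °F

For a temperature change the 32° offset cancels: Δ°F = 21.1 × 1.8 = 38.0 °F.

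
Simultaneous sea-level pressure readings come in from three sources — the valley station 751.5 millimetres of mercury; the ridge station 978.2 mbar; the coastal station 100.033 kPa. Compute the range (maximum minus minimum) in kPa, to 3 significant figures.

2.37 kPa

the valley station: 751.5 mmHg = 100.1918 kPa.
the ridge station: 978.2 mb = 97.8200 kPa.
Spread: 100.1918 − 97.8200 = 2.37 kPa.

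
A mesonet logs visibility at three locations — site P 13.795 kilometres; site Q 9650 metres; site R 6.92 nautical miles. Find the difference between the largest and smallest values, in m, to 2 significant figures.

4100 m

site P: 13.795 km = 13795.00 m.
site R: 6.92 nmi = 12815.84 m.
Spread: 13795.00 − 9650.00 = 4100 m.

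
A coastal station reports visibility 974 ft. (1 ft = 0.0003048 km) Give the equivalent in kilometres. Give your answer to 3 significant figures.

1 ft = 0.0003048 km, so 974 × 0.0003048 = 0.297 km.

0.297 km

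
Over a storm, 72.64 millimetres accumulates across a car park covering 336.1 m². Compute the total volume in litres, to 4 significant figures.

24410 litres

1 mm over 1 m² is 1 L, so volume = 72.64 × 336.1 = 24414.304 L ≈ 24410 L.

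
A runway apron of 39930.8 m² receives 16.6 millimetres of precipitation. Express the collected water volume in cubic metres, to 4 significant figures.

662.9 cubic metres

1 mm over 1 m² is 1 L, so volume = 16.6 × 39930.8 = 662851.28 L = 662.9 m³.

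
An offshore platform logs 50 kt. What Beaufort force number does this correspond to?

50 kt lies in the Beaufort 10 band (storm, 48–55 kt).

Beaufort force 10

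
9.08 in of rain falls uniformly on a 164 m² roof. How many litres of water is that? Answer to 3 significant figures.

37800 litres

Depth: 9.08 in × 25.4 = 230.632 mm.
1 mm over 1 m² is 1 L, so volume = 230.632 × 164 = 37823.648 L ≈ 37800 L.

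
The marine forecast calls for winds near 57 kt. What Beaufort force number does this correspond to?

Beaufort force 11

57 kt lies in the Beaufort 11 band (violent storm, 56–63 kt).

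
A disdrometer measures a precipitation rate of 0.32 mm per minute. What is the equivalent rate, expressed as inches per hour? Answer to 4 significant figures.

0.7559 in/hour

0.32 mm/minute × 0.0393701 in/mm × 60 minute/hour = 0.7559 in/hour.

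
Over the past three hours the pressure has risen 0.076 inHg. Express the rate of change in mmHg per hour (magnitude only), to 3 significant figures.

0.643 mmHg per hour

0.076 inHg / 3 h × 25.4 mmHg/inHg = 0.643 mmHg/h.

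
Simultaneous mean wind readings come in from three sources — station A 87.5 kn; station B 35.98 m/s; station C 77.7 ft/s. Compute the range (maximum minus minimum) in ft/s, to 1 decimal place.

70.0 ft/s

station A: 87.5 kt = 147.683 ft/s.
station B: 35.98 m/s = 118.045 ft/s.
Spread: 147.683 − 77.700 = 70.0 ft/s.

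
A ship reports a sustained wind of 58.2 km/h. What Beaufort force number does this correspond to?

Beaufort force 7

58.2 km/h = 16.2 m/s, which is Beaufort 7 (near gale, 13.9–17.1 m/s).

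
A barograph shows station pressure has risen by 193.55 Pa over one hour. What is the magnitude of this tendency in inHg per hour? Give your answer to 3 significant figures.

0.0572 inHg per hour

193.55 Pa / 1 h × 0.0002953 inHg/Pa = 0.0572 inHg/h.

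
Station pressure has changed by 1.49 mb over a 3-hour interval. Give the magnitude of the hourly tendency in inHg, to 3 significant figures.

0.0147 inHg per hour

1.49 mb / 3 h × 0.02953 inHg/mb = 0.0147 inHg/h.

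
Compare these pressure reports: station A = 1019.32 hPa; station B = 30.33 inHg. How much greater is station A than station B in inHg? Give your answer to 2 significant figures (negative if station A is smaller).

-0.23 inHg

station A: 1019.32 hPa = 30.1005 inHg.
Difference: 30.1005 − 30.3300 = -0.23 inHg.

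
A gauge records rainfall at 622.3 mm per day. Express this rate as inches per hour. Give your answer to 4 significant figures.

1.021 in/hour

622.3 mm/day × 0.0393701 in/mm × 0.0416667 day/hour = 1.021 in/hour.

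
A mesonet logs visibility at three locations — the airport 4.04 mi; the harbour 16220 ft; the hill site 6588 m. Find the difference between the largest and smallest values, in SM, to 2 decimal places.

1.02 SM

the harbour: 16220 ft = 3.0720 SM.
the hill site: 6588 m = 4.0936 SM.
Spread: 4.0936 − 3.0720 = 1.02 SM.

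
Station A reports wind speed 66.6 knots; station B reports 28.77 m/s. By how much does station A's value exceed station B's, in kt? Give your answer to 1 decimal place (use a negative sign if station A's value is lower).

10.7 kt

station B: 28.77 m/s = 55.924 kt.
Difference: 66.600 − 55.924 = 10.7 kt.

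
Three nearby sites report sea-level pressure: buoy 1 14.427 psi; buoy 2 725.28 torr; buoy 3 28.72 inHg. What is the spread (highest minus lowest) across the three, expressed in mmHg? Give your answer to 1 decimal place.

buoy 1: 14.427 psi = 746.091 mmHg.
buoy 3: 28.72 inHg = 729.488 mmHg.
Spread: 746.091 − 725.280 = 20.8 mmHg.

20.8 mmHg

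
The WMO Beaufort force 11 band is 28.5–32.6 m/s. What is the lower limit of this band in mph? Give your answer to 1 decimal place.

28.5–32.6 m/s × 2.237 = 63.8–72.9 mph.

63.8 mph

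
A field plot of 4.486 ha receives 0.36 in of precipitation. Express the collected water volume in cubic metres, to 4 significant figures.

410.2 cubic metres

Depth: 0.36 in × 25.4 = 9.144 mm.
Area: 4.486 ha = 44860 m².
1 mm over 1 m² is 1 L, so volume = 9.144 × 44860 = 410199.84 L = 410.2 m³.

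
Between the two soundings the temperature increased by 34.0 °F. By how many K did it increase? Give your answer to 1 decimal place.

Converting a difference, only the 9/5 scale factor applies: ΔK = 34.0 × 0.5556 = 18.9 K.

18.9 K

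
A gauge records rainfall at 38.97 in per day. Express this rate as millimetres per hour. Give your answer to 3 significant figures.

38.97 in/day × 25.4 mm/in × 0.0416667 day/hour = 41.2 mm/hour.

41.2 mm/hour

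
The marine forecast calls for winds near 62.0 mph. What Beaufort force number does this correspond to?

Beaufort force 10

62.0 mph = 27.7 m/s, which is Beaufort 10 (storm, 24.5–28.4 m/s).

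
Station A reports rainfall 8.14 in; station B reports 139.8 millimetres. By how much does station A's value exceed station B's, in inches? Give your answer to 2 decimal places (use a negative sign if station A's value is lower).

station B: 139.8 mm = 5.5039 in.
Difference: 8.1400 − 5.5039 = 2.64 in.

2.64 in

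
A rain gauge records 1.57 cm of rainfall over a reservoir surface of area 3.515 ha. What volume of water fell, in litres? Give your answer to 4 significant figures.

Depth: 1.57 cm × 10 = 15.7 mm.
Area: 3.515 ha = 35150 m².
1 mm over 1 m² is 1 L, so volume = 15.7 × 35150 = 551855 L ≈ 551900 L.

551900 litres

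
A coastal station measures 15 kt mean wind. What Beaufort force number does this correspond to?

Beaufort force 4

15 kt lies in the Beaufort 4 band (moderate breeze, 11–16 kt).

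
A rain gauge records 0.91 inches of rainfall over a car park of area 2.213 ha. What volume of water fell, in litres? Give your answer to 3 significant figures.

Depth: 0.91 in × 25.4 = 23.114 mm.
Area: 2.213 ha = 22130 m².
1 mm over 1 m² is 1 L, so volume = 23.114 × 22130 = 511512.82 L ≈ 512000 L.

512000 litres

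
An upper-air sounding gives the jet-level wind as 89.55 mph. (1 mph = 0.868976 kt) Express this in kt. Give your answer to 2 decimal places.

77.82 kt

1 mph = 0.868976 kt, so 89.55 × 0.868976 = 77.82 kt.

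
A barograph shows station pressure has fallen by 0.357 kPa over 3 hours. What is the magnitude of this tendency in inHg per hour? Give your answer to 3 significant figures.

0.357 kPa / 3 h × 0.2953 inHg/kPa = 0.0351 inHg/h.

0.0351 inHg per hour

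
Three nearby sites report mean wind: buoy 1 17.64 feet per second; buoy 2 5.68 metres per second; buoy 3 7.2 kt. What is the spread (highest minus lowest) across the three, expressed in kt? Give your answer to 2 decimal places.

buoy 1: 17.64 ft/s = 10.4514 kt.
buoy 2: 5.68 m/s = 11.0410 kt.
Spread: 11.0410 − 7.2000 = 3.84 kt.

3.84 kt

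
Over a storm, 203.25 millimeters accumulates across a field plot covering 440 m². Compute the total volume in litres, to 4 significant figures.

1 mm over 1 m² is 1 L, so volume = 203.25 × 440 = 89430 L.

89430 litres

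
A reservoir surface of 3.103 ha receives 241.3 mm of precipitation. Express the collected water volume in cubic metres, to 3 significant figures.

7490 cubic metres

Area: 3.103 ha = 31030 m².
1 mm over 1 m² is 1 L, so volume = 241.3 × 31030 = 7487539 L = 7490 m³.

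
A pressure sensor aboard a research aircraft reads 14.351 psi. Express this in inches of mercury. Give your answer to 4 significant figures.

1 psi = 2.03602 inHg, so 14.351 × 2.03602 = 29.22 inHg.

29.22 inHg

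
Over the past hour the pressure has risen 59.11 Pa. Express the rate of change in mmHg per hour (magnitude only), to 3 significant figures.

0.443 mmHg per hour

59.11 Pa / 1 h × 0.00750062 mmHg/Pa = 0.443 mmHg/h.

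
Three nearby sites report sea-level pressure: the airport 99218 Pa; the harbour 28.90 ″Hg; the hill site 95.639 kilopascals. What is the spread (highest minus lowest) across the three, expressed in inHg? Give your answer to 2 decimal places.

the airport: 99218 Pa = 29.2991 inHg.
the hill site: 95.639 kPa = 28.2422 inHg.
Spread: 29.2991 − 28.2422 = 1.06 inHg.

1.06 inHg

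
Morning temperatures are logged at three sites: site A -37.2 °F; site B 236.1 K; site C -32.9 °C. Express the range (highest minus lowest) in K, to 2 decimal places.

5.54 K

site A: -37.2 °F = -38.444 °C.
site B: 236.1 K = -37.050 °C.
Spread: (-32.900) − (-38.444) = 5.544 °C.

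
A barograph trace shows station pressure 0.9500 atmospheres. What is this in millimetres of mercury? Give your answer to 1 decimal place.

1 atm = 760 mmHg, so 0.9500 × 760 = 722.0 mmHg.

722.0 mmHg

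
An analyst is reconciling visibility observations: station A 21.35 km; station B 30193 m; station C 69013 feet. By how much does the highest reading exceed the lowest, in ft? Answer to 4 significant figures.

station A: 21.35 km = 70045.93 ft.
station B: 30193 m = 99058.40 ft.
Spread: 99058.40 − 69013.00 = 30050 ft.

30050 ft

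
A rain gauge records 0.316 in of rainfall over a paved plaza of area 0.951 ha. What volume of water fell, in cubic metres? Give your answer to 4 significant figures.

Depth: 0.316 in × 25.4 = 8.0264 mm.
Area: 0.951 ha = 9510 m².
1 mm over 1 m² is 1 L, so volume = 8.0264 × 9510 = 76331.064 L = 76.33 m³.

76.33 cubic metres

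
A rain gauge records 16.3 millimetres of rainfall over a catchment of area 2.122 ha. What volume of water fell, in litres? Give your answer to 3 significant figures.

346000 litres

Area: 2.122 ha = 21220 m².
1 mm over 1 m² is 1 L, so volume = 16.3 × 21220 = 345886 L ≈ 346000 L.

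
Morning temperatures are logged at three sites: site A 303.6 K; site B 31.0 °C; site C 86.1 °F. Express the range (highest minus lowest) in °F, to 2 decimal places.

1.70 °F

site A: 303.6 K = 30.450 °C.
site C: 86.1 °F = 30.056 °C.
Spread: 31.000 − 30.056 = 0.944 °C = 1.70 °F.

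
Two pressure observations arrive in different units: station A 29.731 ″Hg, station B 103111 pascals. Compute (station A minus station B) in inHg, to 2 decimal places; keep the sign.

-0.72 inHg

station B: 103111 Pa = 30.4487 inHg.
Difference: 29.7310 − 30.4487 = -0.72 inHg.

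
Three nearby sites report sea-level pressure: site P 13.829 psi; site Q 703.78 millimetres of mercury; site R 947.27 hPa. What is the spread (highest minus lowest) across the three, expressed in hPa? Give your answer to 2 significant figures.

site P: 13.829 psi = 953.48 hPa.
site Q: 703.78 mmHg = 938.30 hPa.
Spread: 953.48 − 938.30 = 15 hPa.

15 hPa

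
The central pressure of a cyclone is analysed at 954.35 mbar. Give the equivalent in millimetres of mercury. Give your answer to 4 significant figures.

715.8 mmHg

1 mb = 0.750062 mmHg, so 954.35 × 0.750062 = 715.8 mmHg.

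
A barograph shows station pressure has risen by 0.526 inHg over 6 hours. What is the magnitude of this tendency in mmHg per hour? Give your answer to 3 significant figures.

2.23 mmHg per hour

0.526 inHg / 6 h × 25.4 mmHg/inHg = 2.23 mmHg/h.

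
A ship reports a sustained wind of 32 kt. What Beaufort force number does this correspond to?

32 kt lies in the Beaufort 7 band (near gale, 28–33 kt).

Beaufort force 7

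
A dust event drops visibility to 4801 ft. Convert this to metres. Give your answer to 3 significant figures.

1460 m

1 ft = 0.3048 m, so 4801 × 0.3048 = 1460 m.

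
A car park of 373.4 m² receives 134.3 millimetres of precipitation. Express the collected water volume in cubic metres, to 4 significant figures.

50.15 cubic metres

1 mm over 1 m² is 1 L, so volume = 134.3 × 373.4 = 50147.62 L = 50.15 m³.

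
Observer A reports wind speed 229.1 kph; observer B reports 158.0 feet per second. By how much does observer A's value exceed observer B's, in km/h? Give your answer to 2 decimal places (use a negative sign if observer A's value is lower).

observer B: 158.0 ft/s = 173.3702 km/h.
Difference: 229.1000 − 173.3702 = 55.73 km/h.

55.73 km/h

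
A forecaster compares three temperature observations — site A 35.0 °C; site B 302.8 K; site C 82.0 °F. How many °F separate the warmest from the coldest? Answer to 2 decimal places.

13.00 °F

site B: 302.8 K = 29.650 °C.
site C: 82.0 °F = 27.778 °C.
Spread: 35.000 − 27.778 = 7.222 °C = 13.00 °F.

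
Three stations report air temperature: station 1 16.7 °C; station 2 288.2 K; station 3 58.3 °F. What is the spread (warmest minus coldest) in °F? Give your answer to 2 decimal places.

station 2: 288.2 K = 15.050 °C.
station 3: 58.3 °F = 14.611 °C.
Spread: 16.700 − 14.611 = 2.089 °C = 3.76 °F.

3.76 °F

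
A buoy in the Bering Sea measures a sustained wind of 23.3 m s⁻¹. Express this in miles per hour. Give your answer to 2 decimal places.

52.12 mph

1 m/s = 2.23694 mph, so 23.3 × 2.23694 = 52.12 mph.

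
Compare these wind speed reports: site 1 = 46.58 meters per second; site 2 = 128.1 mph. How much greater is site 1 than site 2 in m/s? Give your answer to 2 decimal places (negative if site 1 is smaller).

-10.69 m/s

site 2: 128.1 mph = 57.2658 m/s.
Difference: 46.5800 − 57.2658 = -10.69 m/s.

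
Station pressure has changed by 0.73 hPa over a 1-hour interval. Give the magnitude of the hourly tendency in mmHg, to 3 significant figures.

0.73 hPa / 1 h × 0.750062 mmHg/hPa = 0.548 mmHg/h.

0.548 mmHg per hour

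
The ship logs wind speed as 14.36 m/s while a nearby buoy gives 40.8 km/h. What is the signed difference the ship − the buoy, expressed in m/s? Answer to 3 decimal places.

3.027 m/s

the buoy: 40.8 km/h = 11.33333 m/s.
Difference: 14.36000 − 11.33333 = 3.027 m/s.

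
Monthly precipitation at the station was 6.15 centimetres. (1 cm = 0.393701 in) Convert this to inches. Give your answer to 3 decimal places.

2.421 in

1 cm = 0.393701 in, so 6.15 × 0.393701 = 2.421 in.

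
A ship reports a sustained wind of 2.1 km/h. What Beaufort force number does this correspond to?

2.1 km/h = 0.6 m/s, which is Beaufort 1 (light air, 0.3–1.5 m/s).

Beaufort force 1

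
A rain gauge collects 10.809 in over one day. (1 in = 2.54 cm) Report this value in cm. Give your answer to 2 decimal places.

27.45 cm

1 in = 2.54 cm, so 10.809 × 2.54 = 27.45 cm.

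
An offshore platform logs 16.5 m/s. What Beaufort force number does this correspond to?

16.5 m/s lies in the Beaufort 7 band (near gale, 13.9–17.1 m/s).

Beaufort force 7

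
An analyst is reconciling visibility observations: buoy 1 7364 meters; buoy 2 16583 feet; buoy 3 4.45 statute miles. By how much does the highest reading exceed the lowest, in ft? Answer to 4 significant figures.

buoy 1: 7364 m = 24160.10 ft.
buoy 3: 4.45 SM = 23496.00 ft.
Spread: 24160.10 − 16583.00 = 7577 ft.

7577 ft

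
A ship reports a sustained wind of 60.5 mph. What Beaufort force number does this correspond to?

60.5 mph = 27.0 m/s, which is Beaufort 10 (storm, 24.5–28.4 m/s).

Beaufort force 10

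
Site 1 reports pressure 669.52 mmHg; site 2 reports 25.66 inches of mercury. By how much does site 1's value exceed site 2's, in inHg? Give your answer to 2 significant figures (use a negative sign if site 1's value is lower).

0.70 inHg

site 1: 669.52 mmHg = 26.3591 inHg.
Difference: 26.3591 − 25.6600 = 0.70 inHg.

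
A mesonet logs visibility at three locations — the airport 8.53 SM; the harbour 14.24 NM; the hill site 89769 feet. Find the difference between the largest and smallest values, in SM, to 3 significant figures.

the harbour: 14.24 nmi = 16.3871 SM.
the hill site: 89769 ft = 17.0017 SM.
Spread: 17.0017 − 8.5300 = 8.47 SM.

8.47 SM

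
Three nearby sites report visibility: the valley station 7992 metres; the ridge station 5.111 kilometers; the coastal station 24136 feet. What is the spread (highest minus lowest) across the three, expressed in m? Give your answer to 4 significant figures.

2881 m

the ridge station: 5.111 km = 5111.00 m.
the coastal station: 24136 ft = 7356.65 m.
Spread: 7992.00 − 5111.00 = 2881 m.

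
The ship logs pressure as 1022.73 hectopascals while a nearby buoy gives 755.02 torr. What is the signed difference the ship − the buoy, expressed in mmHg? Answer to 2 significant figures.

12 mmHg

the ship: 1022.73 hPa = 767.11 mmHg.
Difference: 767.11 − 755.02 = 12 mmHg.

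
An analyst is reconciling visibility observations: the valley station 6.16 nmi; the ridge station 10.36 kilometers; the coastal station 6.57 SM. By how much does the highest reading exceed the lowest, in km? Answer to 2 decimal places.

the valley station: 6.16 nmi = 11.4083 km.
the coastal station: 6.57 SM = 10.5734 km.
Spread: 11.4083 − 10.3600 = 1.05 km.

1.05 km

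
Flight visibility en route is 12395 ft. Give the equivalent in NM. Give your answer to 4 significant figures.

1 ft = 0.000164579 nmi, so 12395 × 0.000164579 = 2.040 nmi.

2.040 nmi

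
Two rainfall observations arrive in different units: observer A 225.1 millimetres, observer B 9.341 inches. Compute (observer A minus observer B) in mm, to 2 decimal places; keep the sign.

-12.16 mm

observer B: 9.341 in = 237.2614 mm.
Difference: 225.1000 − 237.2614 = -12.16 mm.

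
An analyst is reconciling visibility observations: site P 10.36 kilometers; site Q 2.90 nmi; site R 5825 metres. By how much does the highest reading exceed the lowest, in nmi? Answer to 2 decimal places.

2.69 nmi

site P: 10.36 km = 5.5940 nmi.
site R: 5825 m = 3.1452 nmi.
Spread: 5.5940 − 2.9000 = 2.69 nmi.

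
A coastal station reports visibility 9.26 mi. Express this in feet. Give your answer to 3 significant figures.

48900 ft

1 SM = 5280 ft, so 9.26 × 5280 = 48900 ft.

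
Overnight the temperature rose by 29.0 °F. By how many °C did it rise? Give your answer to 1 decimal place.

For a temperature change the 32° offset cancels: Δ°C = 29.0 × 0.5556 = 16.1 °C.

16.1 °C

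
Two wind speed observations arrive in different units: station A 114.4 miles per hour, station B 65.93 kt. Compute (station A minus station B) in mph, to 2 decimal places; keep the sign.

station B: 65.93 kt = 75.8709 mph.
Difference: 114.4000 − 75.8709 = 38.53 mph.

38.53 mph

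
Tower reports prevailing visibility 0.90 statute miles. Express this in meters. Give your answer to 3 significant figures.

1 SM = 1609.34 m, so 0.90 × 1609.34 = 1450 m.

1450 m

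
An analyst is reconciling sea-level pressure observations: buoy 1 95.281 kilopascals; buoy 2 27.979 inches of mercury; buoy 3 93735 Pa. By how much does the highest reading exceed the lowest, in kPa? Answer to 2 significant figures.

buoy 2: 27.979 inHg = 94.748 kPa.
buoy 3: 93735 Pa = 93.735 kPa.
Spread: 95.281 − 93.735 = 1.5 kPa.

1.5 kPa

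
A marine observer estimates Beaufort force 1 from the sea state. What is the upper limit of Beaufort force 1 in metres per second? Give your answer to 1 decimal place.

Beaufort 1 (light air) spans 0.3–1.5 m/s.

1.5 m/s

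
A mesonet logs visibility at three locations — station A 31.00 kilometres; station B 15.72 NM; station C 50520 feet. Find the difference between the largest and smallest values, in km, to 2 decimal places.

15.60 km

station B: 15.72 nmi = 29.1134 km.
station C: 50520 ft = 15.3985 km.
Spread: 31.0000 − 15.3985 = 15.60 km.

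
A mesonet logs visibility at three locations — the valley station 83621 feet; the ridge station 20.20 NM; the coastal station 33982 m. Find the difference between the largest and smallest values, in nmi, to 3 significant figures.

the valley station: 83621 ft = 13.7622 nmi.
the coastal station: 33982 m = 18.3488 nmi.
Spread: 20.2000 − 13.7622 = 6.44 nmi.

6.44 nmi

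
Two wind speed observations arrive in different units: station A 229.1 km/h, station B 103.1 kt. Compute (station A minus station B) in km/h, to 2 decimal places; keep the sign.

38.16 km/h

station B: 103.1 kt = 190.9412 km/h.
Difference: 229.1000 − 190.9412 = 38.16 km/h.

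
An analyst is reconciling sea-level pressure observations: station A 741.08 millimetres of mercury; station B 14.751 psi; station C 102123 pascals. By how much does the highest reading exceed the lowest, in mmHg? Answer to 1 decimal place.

24.9 mmHg

station B: 14.751 psi = 762.847 mmHg.
station C: 102123 Pa = 765.985 mmHg.
Spread: 765.985 − 741.080 = 24.9 mmHg.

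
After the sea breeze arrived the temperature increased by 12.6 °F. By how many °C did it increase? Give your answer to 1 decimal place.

7.0 °C

Converting a difference, only the 9/5 scale factor applies: Δ°C = 12.6 × 0.5556 = 7.0 °C.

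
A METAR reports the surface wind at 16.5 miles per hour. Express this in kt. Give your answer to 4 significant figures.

1 mph = 0.868976 kt, so 16.5 × 0.868976 = 14.34 kt.

14.34 kt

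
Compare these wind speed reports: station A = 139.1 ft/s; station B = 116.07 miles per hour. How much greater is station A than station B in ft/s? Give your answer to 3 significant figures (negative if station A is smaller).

-31.1 ft/s

station B: 116.07 mph = 170.236 ft/s.
Difference: 139.100 − 170.236 = -31.1 ft/s.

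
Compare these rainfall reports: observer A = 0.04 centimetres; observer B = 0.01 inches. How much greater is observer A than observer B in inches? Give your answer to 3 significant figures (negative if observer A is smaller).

observer A: 0.04 cm = 0.0157480 in.
Difference: 0.0157480 − 0.0100000 = 0.00575 in.

0.00575 in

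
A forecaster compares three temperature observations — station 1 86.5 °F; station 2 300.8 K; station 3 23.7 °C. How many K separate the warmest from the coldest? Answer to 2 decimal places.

station 1: 86.5 °F = 30.278 °C.
station 2: 300.8 K = 27.650 °C.
Spread: 30.278 − 23.700 = 6.578 °C.

6.58 K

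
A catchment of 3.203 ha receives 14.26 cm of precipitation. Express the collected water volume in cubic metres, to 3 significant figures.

Depth: 14.26 cm × 10 = 142.6 mm.
Area: 3.203 ha = 32030 m².
1 mm over 1 m² is 1 L, so volume = 142.6 × 32030 = 4567478 L = 4570 m³.

4570 cubic metres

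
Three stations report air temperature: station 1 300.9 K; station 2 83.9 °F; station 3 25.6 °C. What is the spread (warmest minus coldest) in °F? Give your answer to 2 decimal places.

5.82 °F

station 1: 300.9 K = 27.750 °C.
station 2: 83.9 °F = 28.833 °C.
Spread: 28.833 − 25.600 = 3.233 °C = 5.82 °F.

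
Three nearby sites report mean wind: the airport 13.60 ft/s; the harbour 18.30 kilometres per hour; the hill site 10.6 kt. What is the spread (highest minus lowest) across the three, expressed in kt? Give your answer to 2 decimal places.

2.54 kt

the airport: 13.60 ft/s = 8.0578 kt.
the harbour: 18.30 km/h = 9.8812 kt.
Spread: 10.6000 − 8.0578 = 2.54 kt.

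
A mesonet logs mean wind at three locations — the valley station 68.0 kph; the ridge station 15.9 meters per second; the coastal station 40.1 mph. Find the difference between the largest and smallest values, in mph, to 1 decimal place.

6.7 mph

the valley station: 68.0 km/h = 42.253 mph.
the ridge station: 15.9 m/s = 35.567 mph.
Spread: 42.253 − 35.567 = 6.7 mph.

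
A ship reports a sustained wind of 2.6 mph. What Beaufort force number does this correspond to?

2.6 mph = 1.2 m/s, which is Beaufort 1 (light air, 0.3–1.5 m/s).

Beaufort force 1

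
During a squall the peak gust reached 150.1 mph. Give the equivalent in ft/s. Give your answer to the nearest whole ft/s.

220 ft/s

1 mph = 1.46667 ft/s, so 150.1 × 1.46667 = 220 ft/s.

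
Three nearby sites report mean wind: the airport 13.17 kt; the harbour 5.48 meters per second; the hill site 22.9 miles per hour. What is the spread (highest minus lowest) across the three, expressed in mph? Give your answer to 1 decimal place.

the airport: 13.17 kt = 15.156 mph.
the harbour: 5.48 m/s = 12.258 mph.
Spread: 22.900 − 12.258 = 10.6 mph.

10.6 mph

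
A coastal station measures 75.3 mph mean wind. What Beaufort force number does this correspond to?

Beaufort force 12

75.3 mph = 33.7 m/s, which is Beaufort 12 (hurricane force, ≥32.7 m/s).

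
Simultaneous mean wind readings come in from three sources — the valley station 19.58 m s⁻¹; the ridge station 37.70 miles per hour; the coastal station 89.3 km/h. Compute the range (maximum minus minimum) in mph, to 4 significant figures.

the valley station: 19.58 m/s = 43.7992 mph.
the coastal station: 89.3 km/h = 55.4884 mph.
Spread: 55.4884 − 37.7000 = 17.79 mph.

17.79 mph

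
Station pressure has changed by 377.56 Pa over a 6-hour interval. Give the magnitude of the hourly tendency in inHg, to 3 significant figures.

0.0186 inHg per hour

377.56 Pa / 6 h × 0.0002953 inHg/Pa = 0.0186 inHg/h.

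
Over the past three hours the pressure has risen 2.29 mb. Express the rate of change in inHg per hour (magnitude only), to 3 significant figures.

0.0225 inHg per hour

2.29 mb / 3 h × 0.02953 inHg/mb = 0.0225 inHg/h.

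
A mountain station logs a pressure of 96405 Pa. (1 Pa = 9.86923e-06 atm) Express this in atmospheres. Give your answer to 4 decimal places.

0.9514 atm

1 Pa = 9.86923e-06 atm, so 96405 × 9.86923e-06 = 0.9514 atm.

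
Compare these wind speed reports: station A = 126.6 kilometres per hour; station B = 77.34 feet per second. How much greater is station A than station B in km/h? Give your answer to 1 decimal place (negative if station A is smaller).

station B: 77.34 ft/s = 84.864 km/h.
Difference: 126.600 − 84.864 = 41.7 km/h.

41.7 km/h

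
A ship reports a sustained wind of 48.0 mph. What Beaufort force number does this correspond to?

48.0 mph = 21.5 m/s, which is Beaufort 9 (strong gale, 20.8–24.4 m/s).

Beaufort force 9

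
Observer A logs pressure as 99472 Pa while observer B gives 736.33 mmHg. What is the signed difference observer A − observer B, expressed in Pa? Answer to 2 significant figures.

observer B: 736.33 mmHg = 98169.27 Pa.
Difference: 99472.00 − 98169.27 = 1300 Pa.

1300 Pa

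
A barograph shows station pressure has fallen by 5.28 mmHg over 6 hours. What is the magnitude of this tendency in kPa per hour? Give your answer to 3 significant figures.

0.117 kPa per hour

5.28 mmHg / 6 h × 0.133322 kPa/mmHg = 0.117 kPa/h.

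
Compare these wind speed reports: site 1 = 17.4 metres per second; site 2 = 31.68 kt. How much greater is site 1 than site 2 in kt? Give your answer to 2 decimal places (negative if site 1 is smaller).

site 1: 17.4 m/s = 33.8229 kt.
Difference: 33.8229 − 31.6800 = 2.14 kt.

2.14 kt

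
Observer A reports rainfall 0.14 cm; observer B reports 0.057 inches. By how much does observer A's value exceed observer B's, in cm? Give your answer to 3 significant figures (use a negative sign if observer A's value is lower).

-0.00478 cm

observer B: 0.057 in = 0.1447800 cm.
Difference: 0.1400000 − 0.1447800 = -0.00478 cm.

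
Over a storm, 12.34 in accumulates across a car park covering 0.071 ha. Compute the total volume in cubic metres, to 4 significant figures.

Depth: 12.34 in × 25.4 = 313.436 mm.
Area: 0.071 ha = 710 m².
1 mm over 1 m² is 1 L, so volume = 313.436 × 710 = 222539.56 L = 222.5 m³.

222.5 cubic metres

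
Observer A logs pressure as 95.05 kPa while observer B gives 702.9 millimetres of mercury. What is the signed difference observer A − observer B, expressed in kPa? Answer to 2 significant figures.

1.3 kPa

observer B: 702.9 mmHg = 93.712 kPa.
Difference: 95.050 − 93.712 = 1.3 kPa.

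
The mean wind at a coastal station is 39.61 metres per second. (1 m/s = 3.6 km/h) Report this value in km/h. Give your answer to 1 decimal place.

1 m/s = 3.6 km/h, so 39.61 × 3.6 = 142.6 km/h.

142.6 km/h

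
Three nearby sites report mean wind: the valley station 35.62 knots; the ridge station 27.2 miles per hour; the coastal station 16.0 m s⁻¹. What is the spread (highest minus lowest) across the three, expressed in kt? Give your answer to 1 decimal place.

the ridge station: 27.2 mph = 23.636 kt.
the coastal station: 16.0 m/s = 31.102 kt.
Spread: 35.620 − 23.636 = 12.0 kt.

12.0 kt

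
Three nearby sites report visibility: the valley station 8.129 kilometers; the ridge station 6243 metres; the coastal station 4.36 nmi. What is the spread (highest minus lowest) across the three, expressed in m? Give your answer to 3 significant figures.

1890 m

the valley station: 8.129 km = 8129.00 m.
the coastal station: 4.36 nmi = 8074.72 m.
Spread: 8129.00 − 6243.00 = 1890 m.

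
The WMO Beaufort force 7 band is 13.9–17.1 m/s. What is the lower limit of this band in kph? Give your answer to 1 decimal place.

13.9–17.1 m/s × 3.6 = 50.0–61.6 km/h.

50.0 km/h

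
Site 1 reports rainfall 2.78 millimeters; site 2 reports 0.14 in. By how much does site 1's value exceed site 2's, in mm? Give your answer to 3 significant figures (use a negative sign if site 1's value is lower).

-0.776 mm

site 2: 0.14 in = 3.55600 mm.
Difference: 2.78000 − 3.55600 = -0.776 mm.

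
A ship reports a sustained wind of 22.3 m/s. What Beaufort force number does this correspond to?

22.3 m/s lies in the Beaufort 9 band (strong gale, 20.8–24.4 m/s).

Beaufort force 9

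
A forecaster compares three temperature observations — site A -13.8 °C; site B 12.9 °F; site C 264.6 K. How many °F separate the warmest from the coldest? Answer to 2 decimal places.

site B: 12.9 °F = -10.611 °C.
site C: 264.6 K = -8.550 °C.
Spread: (-8.550) − (-13.800) = 5.250 °C = 9.45 °F.

9.45 °F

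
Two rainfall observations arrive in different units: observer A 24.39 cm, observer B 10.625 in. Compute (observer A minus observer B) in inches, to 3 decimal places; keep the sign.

observer A: 24.39 cm = 9.60236 in.
Difference: 9.60236 − 10.62500 = -1.023 in.

-1.023 in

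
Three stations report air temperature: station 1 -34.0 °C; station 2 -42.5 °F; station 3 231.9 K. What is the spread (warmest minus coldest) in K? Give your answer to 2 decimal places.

station 2: -42.5 °F = -41.389 °C.
station 3: 231.9 K = -41.250 °C.
Spread: (-34.000) − (-41.389) = 7.389 °C.

7.39 K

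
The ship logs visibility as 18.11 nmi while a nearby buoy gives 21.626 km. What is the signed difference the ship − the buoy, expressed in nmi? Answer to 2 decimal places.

the buoy: 21.626 km = 11.6771 nmi.
Difference: 18.1100 − 11.6771 = 6.43 nmi.

6.43 nmi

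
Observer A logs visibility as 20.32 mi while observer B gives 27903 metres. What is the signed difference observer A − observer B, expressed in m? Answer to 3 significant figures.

observer A: 20.32 SM = 32701.87 m.
Difference: 32701.87 − 27903.00 = 4800 m.

4800 m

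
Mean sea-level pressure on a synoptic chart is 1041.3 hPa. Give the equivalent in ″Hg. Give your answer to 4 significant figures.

1 hPa = 0.02953 inHg, so 1041.3 × 0.02953 = 30.75 inHg.

30.75 inHg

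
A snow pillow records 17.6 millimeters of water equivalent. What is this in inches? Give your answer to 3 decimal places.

0.693 in

1 mm = 0.0393701 in, so 17.6 × 0.0393701 = 0.693 in.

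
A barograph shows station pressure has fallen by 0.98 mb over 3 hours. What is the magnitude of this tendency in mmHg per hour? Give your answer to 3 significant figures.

0.245 mmHg per hour

0.98 mb / 3 h × 0.750062 mmHg/mb = 0.245 mmHg/h.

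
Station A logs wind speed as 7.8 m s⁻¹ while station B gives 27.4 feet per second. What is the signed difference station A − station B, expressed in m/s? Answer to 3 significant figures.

-0.552 m/s

station B: 27.4 ft/s = 8.35152 m/s.
Difference: 7.80000 − 8.35152 = -0.552 m/s.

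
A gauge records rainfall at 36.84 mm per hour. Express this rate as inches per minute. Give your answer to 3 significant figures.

0.0242 in/minute

36.84 mm/hour × 0.0393701 in/mm × 0.0166667 hour/minute = 0.0242 in/minute.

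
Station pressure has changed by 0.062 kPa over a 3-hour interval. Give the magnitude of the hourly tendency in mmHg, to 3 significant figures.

0.062 kPa / 3 h × 7.50062 mmHg/kPa = 0.155 mmHg/h.

0.155 mmHg per hour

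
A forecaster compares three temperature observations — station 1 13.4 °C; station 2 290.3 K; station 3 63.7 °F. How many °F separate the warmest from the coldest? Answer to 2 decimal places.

7.58 °F

station 2: 290.3 K = 17.150 °C.
station 3: 63.7 °F = 17.611 °C.
Spread: 17.611 − 13.400 = 4.211 °C = 7.58 °F.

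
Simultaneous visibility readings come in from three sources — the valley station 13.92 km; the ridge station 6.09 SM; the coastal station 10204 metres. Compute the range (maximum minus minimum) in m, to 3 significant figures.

4120 m

the valley station: 13.92 km = 13920.00 m.
the ridge station: 6.09 SM = 9800.90 m.
Spread: 13920.00 − 9800.90 = 4120 m.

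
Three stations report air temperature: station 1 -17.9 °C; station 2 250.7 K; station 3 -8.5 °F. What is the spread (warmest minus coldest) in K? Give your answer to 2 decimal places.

station 2: 250.7 K = -22.450 °C.
station 3: -8.5 °F = -22.500 °C.
Spread: (-17.900) − (-22.500) = 4.600 °C.

4.60 K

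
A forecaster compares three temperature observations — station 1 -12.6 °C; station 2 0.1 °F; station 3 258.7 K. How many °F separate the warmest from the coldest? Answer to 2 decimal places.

9.22 °F

station 2: 0.1 °F = -17.722 °C.
station 3: 258.7 K = -14.450 °C.
Spread: (-12.600) − (-17.722) = 5.122 °C = 9.22 °F.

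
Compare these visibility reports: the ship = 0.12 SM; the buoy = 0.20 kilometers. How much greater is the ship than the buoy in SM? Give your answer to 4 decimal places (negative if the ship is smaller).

-0.0043 SM

the buoy: 0.20 km = 0.124274 SM.
Difference: 0.120000 − 0.124274 = -0.0043 SM.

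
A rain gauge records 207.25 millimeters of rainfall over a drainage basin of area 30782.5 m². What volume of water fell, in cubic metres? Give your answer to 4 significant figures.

1 mm over 1 m² is 1 L, so volume = 207.25 × 30782.5 = 6379673.1 L = 6380 m³.

6380 cubic metres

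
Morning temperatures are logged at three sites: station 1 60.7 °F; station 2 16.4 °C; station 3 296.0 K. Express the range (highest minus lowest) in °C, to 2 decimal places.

station 1: 60.7 °F = 15.944 °C.
station 3: 296.0 K = 22.850 °C.
Spread: 22.850 − 15.944 = 6.906 °C.

6.91 °C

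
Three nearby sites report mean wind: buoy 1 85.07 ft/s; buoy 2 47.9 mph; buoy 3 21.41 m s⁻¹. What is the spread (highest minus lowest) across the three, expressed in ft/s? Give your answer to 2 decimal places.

buoy 2: 47.9 mph = 70.2533 ft/s.
buoy 3: 21.41 m/s = 70.2428 ft/s.
Spread: 85.0700 − 70.2428 = 14.83 ft/s.

14.83 ft/s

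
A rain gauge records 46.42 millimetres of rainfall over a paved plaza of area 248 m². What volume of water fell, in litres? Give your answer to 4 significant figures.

11510 litres

1 mm over 1 m² is 1 L, so volume = 46.42 × 248 = 11512.16 L ≈ 11510 L.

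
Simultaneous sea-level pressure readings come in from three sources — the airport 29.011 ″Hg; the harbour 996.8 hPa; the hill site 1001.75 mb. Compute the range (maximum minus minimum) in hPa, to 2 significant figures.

19 hPa

the airport: 29.011 inHg = 982.43 hPa.
the hill site: 1001.75 mb = 1001.75 hPa.
Spread: 1001.75 − 982.43 = 19 hPa.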